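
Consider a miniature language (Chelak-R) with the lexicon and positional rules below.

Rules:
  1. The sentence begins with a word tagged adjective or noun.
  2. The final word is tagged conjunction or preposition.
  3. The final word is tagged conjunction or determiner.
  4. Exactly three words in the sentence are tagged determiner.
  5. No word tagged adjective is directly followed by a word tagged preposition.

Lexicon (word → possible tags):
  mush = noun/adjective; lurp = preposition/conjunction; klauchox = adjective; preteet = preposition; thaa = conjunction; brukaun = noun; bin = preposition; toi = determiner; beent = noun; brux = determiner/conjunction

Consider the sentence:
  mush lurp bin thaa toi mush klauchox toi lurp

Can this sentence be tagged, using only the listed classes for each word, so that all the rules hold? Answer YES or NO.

NO

Candidates per position — 1:mush {noun,adjective}; 2:lurp {preposition,conjunction}; 3:bin {preposition}; 4:thaa {conjunction}; 5:toi {determiner}; 6:mush {noun,adjective}; 7:klauchox {adjective}; 8:toi {determiner}; 9:lurp {preposition,conjunction}.
Rule 4 cannot be satisfied by any choice of tags from the lexicon.
So there is no consistent tagging.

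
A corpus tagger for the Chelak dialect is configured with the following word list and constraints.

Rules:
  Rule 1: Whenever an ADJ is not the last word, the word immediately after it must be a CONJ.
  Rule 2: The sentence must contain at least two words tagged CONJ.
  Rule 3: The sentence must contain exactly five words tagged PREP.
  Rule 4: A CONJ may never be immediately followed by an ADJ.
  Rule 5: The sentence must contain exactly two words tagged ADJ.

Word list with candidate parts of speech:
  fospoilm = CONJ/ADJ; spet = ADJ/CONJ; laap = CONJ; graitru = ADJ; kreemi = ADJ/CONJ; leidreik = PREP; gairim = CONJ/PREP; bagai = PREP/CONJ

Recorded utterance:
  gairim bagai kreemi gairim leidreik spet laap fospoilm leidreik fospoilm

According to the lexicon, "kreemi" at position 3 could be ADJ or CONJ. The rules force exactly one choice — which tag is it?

CONJ

Candidates per position — 1:gairim {CONJ,PREP}; 2:bagai {PREP,CONJ}; 3:kreemi {ADJ,CONJ}; 4:gairim {CONJ,PREP}; 5:leidreik {PREP}; 6:spet {ADJ,CONJ}; 7:laap {CONJ}; 8:fospoilm {CONJ,ADJ}; 9:leidreik {PREP}; 10:fospoilm {CONJ,ADJ}.
Position 1: tagging it CONJ would leave rule 3 unsatisfiable, so it must be PREP.
Position 2: tagging it CONJ would leave rule 3 unsatisfiable, so it must be PREP.
Position 4: tagging it CONJ would leave rule 3 unsatisfiable, so it must be PREP.
Position 8: tagging it ADJ would leave rule 1 unsatisfiable, so it must be CONJ.
Position 3: tagging it ADJ would leave rule 1 unsatisfiable, so it must be CONJ.
Position 6: tagging it CONJ would leave rule 5 unsatisfiable, so it must be ADJ.
Position 10: tagging it CONJ would leave rule 5 unsatisfiable, so it must be ADJ.
The only consistent sequence is: PREP PREP CONJ PREP PREP ADJ CONJ CONJ PREP ADJ.
Verifying each rule — rule 1 holds; rule 2 holds; rule 3 holds; rule 4 holds; rule 5 holds.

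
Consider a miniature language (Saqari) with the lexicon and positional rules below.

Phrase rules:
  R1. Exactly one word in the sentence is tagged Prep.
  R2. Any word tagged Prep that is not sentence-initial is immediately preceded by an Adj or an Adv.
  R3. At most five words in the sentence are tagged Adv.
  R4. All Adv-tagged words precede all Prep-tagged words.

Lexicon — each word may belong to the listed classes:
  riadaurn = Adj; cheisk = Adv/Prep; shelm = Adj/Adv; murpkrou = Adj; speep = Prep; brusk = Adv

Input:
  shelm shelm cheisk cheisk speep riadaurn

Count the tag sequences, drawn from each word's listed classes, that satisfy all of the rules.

Candidates per position — 1:shelm {Adj,Adv}; 2:shelm {Adj,Adv}; 3:cheisk {Adv,Prep}; 4:cheisk {Adv,Prep}; 5:speep {Prep}; 6:riadaurn {Adj}.
There are 16 candidate sequences in total.
The sequences that satisfy every rule: Adj Adj Adv Adv Prep Adj; Adj Adv Adv Adv Prep Adj; Adv Adj Adv Adv Prep Adj; Adv Adv Adv Adv Prep Adj.
Count = 4.

4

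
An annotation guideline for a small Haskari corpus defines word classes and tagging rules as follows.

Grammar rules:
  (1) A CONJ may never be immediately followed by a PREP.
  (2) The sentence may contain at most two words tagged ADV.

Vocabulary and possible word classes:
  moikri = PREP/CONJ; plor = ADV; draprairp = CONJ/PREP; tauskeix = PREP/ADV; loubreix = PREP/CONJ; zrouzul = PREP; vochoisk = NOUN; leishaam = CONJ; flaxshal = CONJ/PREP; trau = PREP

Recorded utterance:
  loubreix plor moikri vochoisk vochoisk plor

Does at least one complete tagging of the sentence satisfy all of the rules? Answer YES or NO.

YES

Candidates per position — 1:loubreix {PREP,CONJ}; 2:plor {ADV}; 3:moikri {PREP,CONJ}; 4:vochoisk {NOUN}; 5:vochoisk {NOUN}; 6:plor {ADV}.
One satisfying assignment: PREP ADV PREP NOUN NOUN ADV.
Verifying each rule — rule 1 holds; rule 2 holds.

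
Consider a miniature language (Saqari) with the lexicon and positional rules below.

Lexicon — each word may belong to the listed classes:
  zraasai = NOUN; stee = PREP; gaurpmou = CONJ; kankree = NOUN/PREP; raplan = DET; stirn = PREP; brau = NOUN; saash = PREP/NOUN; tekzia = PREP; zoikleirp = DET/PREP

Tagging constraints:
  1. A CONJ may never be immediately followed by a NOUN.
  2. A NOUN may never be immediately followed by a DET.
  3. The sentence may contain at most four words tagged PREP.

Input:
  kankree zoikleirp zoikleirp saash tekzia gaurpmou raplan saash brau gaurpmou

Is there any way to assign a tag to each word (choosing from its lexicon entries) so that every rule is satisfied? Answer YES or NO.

Candidates per position — 1:kankree {NOUN,PREP}; 2:zoikleirp {DET,PREP}; 3:zoikleirp {DET,PREP}; 4:saash {PREP,NOUN}; 5:tekzia {PREP}; 6:gaurpmou {CONJ}; 7:raplan {DET}; 8:saash {PREP,NOUN}; 9:brau {NOUN}; 10:gaurpmou {CONJ}.
One satisfying assignment: PREP PREP DET NOUN PREP CONJ DET NOUN NOUN CONJ.
Checking: rule 1 ✓; rule 2 ✓; rule 3 ✓.

YES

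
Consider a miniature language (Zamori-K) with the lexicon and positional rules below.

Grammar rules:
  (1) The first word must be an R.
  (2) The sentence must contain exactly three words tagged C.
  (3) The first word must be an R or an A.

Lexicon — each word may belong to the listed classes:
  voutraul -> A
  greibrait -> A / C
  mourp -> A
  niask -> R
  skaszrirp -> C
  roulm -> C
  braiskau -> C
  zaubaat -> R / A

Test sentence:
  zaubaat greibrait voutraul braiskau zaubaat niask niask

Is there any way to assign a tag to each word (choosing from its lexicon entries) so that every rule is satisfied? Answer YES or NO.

NO

Candidates per position — 1:zaubaat {R,A}; 2:greibrait {A,C}; 3:voutraul {A}; 4:braiskau {C}; 5:zaubaat {R,A}; 6:niask {R}; 7:niask {R}.
Rule 2 cannot be satisfied by any choice of tags from the lexicon.
So there is no consistent tagging.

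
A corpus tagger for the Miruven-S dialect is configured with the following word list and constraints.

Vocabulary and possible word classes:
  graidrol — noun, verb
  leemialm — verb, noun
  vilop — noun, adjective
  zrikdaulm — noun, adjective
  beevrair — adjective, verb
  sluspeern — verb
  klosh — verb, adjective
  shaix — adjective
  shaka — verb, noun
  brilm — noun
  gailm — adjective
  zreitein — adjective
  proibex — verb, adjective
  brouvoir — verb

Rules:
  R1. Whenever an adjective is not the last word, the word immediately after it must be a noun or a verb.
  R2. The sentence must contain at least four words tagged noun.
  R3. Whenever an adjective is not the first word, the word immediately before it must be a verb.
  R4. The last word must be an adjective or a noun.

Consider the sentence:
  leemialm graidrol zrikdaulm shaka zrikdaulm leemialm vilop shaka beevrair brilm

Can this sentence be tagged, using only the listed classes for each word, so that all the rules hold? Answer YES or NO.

Candidates per position — 1:leemialm {verb,noun}; 2:graidrol {noun,verb}; 3:zrikdaulm {noun,adjective}; 4:shaka {verb,noun}; 5:zrikdaulm {noun,adjective}; 6:leemialm {verb,noun}; 7:vilop {noun,adjective}; 8:shaka {verb,noun}; 9:beevrair {adjective,verb}; 10:brilm {noun}.
One satisfying assignment: verb verb adjective verb noun noun noun verb adjective noun.
Rule-by-rule: rule 1 ✓; rule 2 ✓; rule 3 ✓; rule 4 ✓.

YES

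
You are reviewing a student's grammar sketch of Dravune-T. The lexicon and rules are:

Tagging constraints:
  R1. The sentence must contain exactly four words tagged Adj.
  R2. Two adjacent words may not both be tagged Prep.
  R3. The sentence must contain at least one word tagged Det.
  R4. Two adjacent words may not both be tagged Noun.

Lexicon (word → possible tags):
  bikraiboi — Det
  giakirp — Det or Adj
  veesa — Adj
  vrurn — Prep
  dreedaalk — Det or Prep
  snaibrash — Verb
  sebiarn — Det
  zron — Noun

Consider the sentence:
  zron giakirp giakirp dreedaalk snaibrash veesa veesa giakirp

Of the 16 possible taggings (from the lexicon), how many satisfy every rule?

6

Candidates per position — 1:zron {Noun}; 2:giakirp {Det,Adj}; 3:giakirp {Det,Adj}; 4:dreedaalk {Det,Prep}; 5:snaibrash {Verb}; 6:veesa {Adj}; 7:veesa {Adj}; 8:giakirp {Det,Adj}.
There are 16 candidate sequences in total.
Checking each against the rules leaves 6 sequences.
Count = 6.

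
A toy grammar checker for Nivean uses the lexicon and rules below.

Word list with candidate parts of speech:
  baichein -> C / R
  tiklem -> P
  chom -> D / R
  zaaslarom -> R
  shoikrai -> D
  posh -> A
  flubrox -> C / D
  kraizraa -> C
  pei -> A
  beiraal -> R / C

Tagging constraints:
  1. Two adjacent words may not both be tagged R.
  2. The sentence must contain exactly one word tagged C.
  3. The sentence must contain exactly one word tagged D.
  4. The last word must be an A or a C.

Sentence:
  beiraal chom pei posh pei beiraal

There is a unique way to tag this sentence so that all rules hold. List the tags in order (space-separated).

Candidates per position — 1:beiraal {R,C}; 2:chom {D,R}; 3:pei {A}; 4:posh {A}; 5:pei {A}; 6:beiraal {R,C}.
If word 2 were R, no tagging could satisfy rule 3; so word 2 is D.
If word 6 were R, no tagging could satisfy rule 4; so word 6 is C.
If word 1 were C, no tagging could satisfy rule 2; so word 1 is R.
The unique satisfying tagging is: R D A A A C.
Rule-by-rule: rule 1 satisfied; rule 2 satisfied; rule 3 satisfied; rule 4 satisfied.

R D A A A C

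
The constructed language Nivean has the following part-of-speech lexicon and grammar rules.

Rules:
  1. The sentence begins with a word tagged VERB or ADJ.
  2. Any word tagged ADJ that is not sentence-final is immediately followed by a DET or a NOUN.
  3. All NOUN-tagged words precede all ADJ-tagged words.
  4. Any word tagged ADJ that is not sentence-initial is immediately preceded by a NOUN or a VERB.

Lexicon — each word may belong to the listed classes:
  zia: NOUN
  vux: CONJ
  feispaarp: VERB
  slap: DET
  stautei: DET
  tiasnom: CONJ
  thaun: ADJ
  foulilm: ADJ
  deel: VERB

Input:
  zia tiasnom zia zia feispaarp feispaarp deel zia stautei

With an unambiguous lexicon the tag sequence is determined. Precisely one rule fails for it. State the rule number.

Fixed tagging: NOUN CONJ NOUN NOUN VERB VERB VERB NOUN DET.
Checking each rule: R1 ✗, R2 ✓, R3 ✓, R4 ✓.
Only rule 1 fails.

1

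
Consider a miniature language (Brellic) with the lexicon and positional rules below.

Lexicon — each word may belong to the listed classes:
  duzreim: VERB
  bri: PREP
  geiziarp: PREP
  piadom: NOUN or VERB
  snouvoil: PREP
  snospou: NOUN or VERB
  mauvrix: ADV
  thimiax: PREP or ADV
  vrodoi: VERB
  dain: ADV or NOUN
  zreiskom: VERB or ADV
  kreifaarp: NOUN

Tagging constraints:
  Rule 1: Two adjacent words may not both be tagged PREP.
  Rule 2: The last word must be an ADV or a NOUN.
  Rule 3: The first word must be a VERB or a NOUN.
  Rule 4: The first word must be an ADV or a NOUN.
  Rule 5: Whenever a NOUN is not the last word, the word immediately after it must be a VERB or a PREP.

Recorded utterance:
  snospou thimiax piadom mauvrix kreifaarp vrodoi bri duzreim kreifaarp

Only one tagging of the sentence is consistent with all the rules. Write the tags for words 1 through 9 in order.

NOUN PREP VERB ADV NOUN VERB PREP VERB NOUN

Candidates per position — 1:snospou {NOUN,VERB}; 2:thimiax {PREP,ADV}; 3:piadom {NOUN,VERB}; 4:mauvrix {ADV}; 5:kreifaarp {NOUN}; 6:vrodoi {VERB}; 7:bri {PREP}; 8:duzreim {VERB}; 9:kreifaarp {NOUN}.
If word 1 were VERB, no tagging could satisfy rule 4; so word 1 is NOUN.
If word 2 were ADV, no tagging could satisfy rule 5; so word 2 is PREP.
If word 3 were NOUN, no tagging could satisfy rule 5; so word 3 is VERB.
So the tagging must be: NOUN PREP VERB ADV NOUN VERB PREP VERB NOUN.
Checking: rule 1 ✓; rule 2 ✓; rule 3 ✓; rule 4 ✓; rule 5 ✓.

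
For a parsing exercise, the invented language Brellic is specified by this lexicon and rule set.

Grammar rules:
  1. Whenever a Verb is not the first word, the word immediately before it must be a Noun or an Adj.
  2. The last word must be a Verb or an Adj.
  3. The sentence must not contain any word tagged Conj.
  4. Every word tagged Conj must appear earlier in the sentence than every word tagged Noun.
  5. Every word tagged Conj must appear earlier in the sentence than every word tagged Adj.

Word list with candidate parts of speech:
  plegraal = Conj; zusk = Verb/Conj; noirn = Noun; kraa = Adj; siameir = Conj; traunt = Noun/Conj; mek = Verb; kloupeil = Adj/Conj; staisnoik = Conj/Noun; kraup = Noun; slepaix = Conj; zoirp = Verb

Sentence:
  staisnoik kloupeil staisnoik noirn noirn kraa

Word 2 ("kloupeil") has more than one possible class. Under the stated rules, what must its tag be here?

Adj

Candidates per position — 1:staisnoik {Conj,Noun}; 2:kloupeil {Adj,Conj}; 3:staisnoik {Conj,Noun}; 4:noirn {Noun}; 5:noirn {Noun}; 6:kraa {Adj}.
Position 1: tagging it Conj would leave rule 3 unsatisfiable, so it must be Noun.
Position 2: tagging it Conj would leave rule 3 unsatisfiable, so it must be Adj.
Position 3: tagging it Conj would leave rule 3 unsatisfiable, so it must be Noun.
The unique satisfying tagging is: Noun Adj Noun Noun Noun Adj.
Verifying each rule — rule 1 holds; rule 2 holds; rule 3 holds; rule 4 holds; rule 5 holds.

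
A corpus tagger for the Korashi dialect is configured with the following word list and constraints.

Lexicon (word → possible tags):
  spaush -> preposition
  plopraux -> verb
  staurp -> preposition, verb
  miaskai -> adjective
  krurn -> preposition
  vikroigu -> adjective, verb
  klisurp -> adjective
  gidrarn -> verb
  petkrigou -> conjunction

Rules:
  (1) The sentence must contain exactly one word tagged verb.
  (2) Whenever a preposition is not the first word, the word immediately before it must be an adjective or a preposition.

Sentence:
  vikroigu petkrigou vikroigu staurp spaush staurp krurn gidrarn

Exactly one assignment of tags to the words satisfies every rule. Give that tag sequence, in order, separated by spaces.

adjective conjunction adjective preposition preposition preposition preposition verb

Candidates per position — 1:vikroigu {adjective,verb}; 2:petkrigou {conjunction}; 3:vikroigu {adjective,verb}; 4:staurp {preposition,verb}; 5:spaush {preposition}; 6:staurp {preposition,verb}; 7:krurn {preposition}; 8:gidrarn {verb}.
Position 1: tagging it verb would leave rule 1 unsatisfiable, so it must be adjective.
Position 3: tagging it verb would leave rule 1 unsatisfiable, so it must be adjective.
Position 4: tagging it verb would leave rule 1 unsatisfiable, so it must be preposition.
Position 6: tagging it verb would leave rule 1 unsatisfiable, so it must be preposition.
That leaves exactly one tagging: adjective conjunction adjective preposition preposition preposition preposition verb.
Verifying each rule — rule 1 holds; rule 2 holds.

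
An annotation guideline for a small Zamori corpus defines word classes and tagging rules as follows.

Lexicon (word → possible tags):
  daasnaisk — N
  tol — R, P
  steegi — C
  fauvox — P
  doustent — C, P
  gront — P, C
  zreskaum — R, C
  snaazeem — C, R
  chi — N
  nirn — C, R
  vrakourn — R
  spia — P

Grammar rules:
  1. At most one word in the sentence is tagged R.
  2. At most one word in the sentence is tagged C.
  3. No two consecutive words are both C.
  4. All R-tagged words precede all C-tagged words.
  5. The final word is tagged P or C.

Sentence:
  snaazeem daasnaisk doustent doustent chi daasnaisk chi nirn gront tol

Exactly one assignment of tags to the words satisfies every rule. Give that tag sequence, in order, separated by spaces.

Candidates per position — 1:snaazeem {C,R}; 2:daasnaisk {N}; 3:doustent {C,P}; 4:doustent {C,P}; 5:chi {N}; 6:daasnaisk {N}; 7:chi {N}; 8:nirn {C,R}; 9:gront {P,C}; 10:tol {R,P}.
Position 10: tagging it R would leave rule 5 unsatisfiable, so it must be P.
The remaining ambiguous positions (1, 3, 4, 8, 9) are resolved jointly — only one combination satisfies every rule.
The unique satisfying tagging is: R N P P N N N C P P.
Verifying each rule — rule 1 ✓; rule 2 ✓; rule 3 ✓; rule 4 ✓; rule 5 ✓.

R N P P N N N C P P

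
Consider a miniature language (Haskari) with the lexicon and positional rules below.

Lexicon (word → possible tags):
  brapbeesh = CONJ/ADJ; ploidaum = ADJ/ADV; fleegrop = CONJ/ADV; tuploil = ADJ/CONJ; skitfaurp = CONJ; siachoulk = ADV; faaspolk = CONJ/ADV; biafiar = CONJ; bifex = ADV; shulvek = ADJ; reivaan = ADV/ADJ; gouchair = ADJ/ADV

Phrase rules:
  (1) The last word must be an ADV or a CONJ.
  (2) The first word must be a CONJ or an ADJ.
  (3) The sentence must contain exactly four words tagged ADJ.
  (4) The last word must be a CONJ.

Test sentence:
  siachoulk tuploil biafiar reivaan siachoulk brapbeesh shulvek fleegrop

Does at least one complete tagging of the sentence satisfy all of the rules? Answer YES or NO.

NO

Candidates per position — 1:siachoulk {ADV}; 2:tuploil {ADJ,CONJ}; 3:biafiar {CONJ}; 4:reivaan {ADV,ADJ}; 5:siachoulk {ADV}; 6:brapbeesh {CONJ,ADJ}; 7:shulvek {ADJ}; 8:fleegrop {CONJ,ADV}.
Rule 2 cannot be satisfied by any choice of tags from the lexicon.
So there is no consistent tagging.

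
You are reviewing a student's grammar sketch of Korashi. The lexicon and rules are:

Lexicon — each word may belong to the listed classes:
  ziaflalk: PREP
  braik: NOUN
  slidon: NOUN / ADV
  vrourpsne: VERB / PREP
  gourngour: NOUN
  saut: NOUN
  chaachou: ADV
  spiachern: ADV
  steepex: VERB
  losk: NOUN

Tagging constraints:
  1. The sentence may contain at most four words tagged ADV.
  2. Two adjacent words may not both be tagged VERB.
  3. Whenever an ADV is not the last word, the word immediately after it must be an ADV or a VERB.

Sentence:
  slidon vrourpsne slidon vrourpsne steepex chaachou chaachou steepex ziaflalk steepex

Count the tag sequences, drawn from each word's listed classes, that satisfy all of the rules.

Candidates per position — 1:slidon {NOUN,ADV}; 2:vrourpsne {VERB,PREP}; 3:slidon {NOUN,ADV}; 4:vrourpsne {VERB,PREP}; 5:steepex {VERB}; 6:chaachou {ADV}; 7:chaachou {ADV}; 8:steepex {VERB}; 9:ziaflalk {PREP}; 10:steepex {VERB}.
There are 16 candidate sequences in total.
The sequences that satisfy every rule: NOUN VERB NOUN PREP VERB ADV ADV VERB PREP VERB; NOUN PREP NOUN PREP VERB ADV ADV VERB PREP VERB; ADV VERB NOUN PREP VERB ADV ADV VERB PREP VERB.
Count = 3.

3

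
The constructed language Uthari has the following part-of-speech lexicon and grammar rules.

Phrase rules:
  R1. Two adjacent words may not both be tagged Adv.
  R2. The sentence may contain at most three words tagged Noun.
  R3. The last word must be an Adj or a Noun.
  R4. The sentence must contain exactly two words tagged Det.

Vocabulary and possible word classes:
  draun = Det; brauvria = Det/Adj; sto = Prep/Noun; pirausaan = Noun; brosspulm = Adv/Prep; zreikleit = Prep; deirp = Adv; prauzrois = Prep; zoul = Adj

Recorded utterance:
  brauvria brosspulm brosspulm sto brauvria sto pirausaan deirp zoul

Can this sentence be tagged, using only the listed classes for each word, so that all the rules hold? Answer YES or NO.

YES

Candidates per position — 1:brauvria {Det,Adj}; 2:brosspulm {Adv,Prep}; 3:brosspulm {Adv,Prep}; 4:sto {Prep,Noun}; 5:brauvria {Det,Adj}; 6:sto {Prep,Noun}; 7:pirausaan {Noun}; 8:deirp {Adv}; 9:zoul {Adj}.
One satisfying assignment: Det Adv Prep Noun Det Prep Noun Adv Adj.
Checking: rule 1 satisfied; rule 2 satisfied; rule 3 satisfied; rule 4 satisfied.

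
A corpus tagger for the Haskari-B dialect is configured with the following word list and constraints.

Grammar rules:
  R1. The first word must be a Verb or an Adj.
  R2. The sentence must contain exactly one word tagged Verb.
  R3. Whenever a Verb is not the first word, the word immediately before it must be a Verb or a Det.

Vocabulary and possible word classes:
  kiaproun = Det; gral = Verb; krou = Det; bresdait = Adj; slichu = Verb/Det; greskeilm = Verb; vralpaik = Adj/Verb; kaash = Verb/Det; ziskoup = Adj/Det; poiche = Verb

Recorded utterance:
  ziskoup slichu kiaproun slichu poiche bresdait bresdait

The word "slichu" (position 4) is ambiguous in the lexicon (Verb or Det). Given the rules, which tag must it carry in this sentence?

Det

Candidates per position — 1:ziskoup {Adj,Det}; 2:slichu {Verb,Det}; 3:kiaproun {Det}; 4:slichu {Verb,Det}; 5:poiche {Verb}; 6:bresdait {Adj}; 7:bresdait {Adj}.
Position 1: tagging it Det would leave rule 1 unsatisfiable, so it must be Adj.
Position 2: tagging it Verb would leave rule 2 unsatisfiable, so it must be Det.
Position 4: tagging it Verb would leave rule 2 unsatisfiable, so it must be Det.
The unique satisfying tagging is: Adj Det Det Det Verb Adj Adj.
Check: rule 1 satisfied; rule 2 satisfied; rule 3 satisfied.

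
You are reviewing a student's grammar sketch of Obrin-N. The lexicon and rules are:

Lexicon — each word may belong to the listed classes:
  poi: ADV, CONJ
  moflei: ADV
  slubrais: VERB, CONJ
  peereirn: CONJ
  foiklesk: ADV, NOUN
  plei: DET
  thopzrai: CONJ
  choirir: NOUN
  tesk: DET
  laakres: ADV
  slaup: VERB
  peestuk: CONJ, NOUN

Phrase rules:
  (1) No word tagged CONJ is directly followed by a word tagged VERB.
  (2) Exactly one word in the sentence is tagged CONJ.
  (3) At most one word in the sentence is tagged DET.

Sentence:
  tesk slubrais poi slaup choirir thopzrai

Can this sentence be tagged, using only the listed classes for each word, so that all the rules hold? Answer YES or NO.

YES

Candidates per position — 1:tesk {DET}; 2:slubrais {VERB,CONJ}; 3:poi {ADV,CONJ}; 4:slaup {VERB}; 5:choirir {NOUN}; 6:thopzrai {CONJ}.
One satisfying assignment: DET VERB ADV VERB NOUN CONJ.
Verifying each rule — rule 1 ✓; rule 2 ✓; rule 3 ✓.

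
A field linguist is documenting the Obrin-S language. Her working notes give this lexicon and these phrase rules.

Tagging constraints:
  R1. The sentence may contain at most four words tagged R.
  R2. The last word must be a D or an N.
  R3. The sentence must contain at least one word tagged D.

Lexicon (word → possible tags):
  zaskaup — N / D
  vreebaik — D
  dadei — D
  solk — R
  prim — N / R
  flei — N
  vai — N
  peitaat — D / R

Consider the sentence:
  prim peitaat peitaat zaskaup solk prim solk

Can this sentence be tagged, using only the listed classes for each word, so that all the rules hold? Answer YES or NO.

Candidates per position — 1:prim {N,R}; 2:peitaat {D,R}; 3:peitaat {D,R}; 4:zaskaup {N,D}; 5:solk {R}; 6:prim {N,R}; 7:solk {R}.
Rule 2 cannot be satisfied by any choice of tags from the lexicon.
So there is no consistent tagging.

NO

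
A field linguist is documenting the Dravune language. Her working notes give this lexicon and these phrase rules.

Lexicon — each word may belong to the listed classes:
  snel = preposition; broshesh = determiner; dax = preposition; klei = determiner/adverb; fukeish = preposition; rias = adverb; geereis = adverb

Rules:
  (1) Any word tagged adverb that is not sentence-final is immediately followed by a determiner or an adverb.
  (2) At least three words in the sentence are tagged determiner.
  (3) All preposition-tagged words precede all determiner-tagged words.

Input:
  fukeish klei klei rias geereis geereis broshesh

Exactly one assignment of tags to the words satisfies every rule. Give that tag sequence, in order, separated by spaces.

preposition determiner determiner adverb adverb adverb determiner

Candidates per position — 1:fukeish {preposition}; 2:klei {determiner,adverb}; 3:klei {determiner,adverb}; 4:rias {adverb}; 5:geereis {adverb}; 6:geereis {adverb}; 7:broshesh {determiner}.
Position 2: tagging it adverb would leave rule 2 unsatisfiable, so it must be determiner.
Position 3: tagging it adverb would leave rule 2 unsatisfiable, so it must be determiner.
The only consistent sequence is: preposition determiner determiner adverb adverb adverb determiner.
Verifying each rule — rule 1 ✓; rule 2 ✓; rule 3 ✓.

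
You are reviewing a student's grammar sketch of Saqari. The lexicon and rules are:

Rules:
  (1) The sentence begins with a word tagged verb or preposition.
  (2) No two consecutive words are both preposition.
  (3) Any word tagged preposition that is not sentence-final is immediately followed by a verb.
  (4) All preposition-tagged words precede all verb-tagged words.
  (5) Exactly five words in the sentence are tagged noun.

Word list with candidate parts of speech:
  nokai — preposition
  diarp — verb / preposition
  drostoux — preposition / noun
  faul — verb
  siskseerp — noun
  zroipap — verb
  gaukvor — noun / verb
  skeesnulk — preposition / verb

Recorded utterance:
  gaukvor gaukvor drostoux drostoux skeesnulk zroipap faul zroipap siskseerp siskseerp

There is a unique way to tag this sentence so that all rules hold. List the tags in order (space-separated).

verb noun noun noun verb verb verb verb noun noun

Candidates per position — 1:gaukvor {noun,verb}; 2:gaukvor {noun,verb}; 3:drostoux {preposition,noun}; 4:drostoux {preposition,noun}; 5:skeesnulk {preposition,verb}; 6:zroipap {verb}; 7:faul {verb}; 8:zroipap {verb}; 9:siskseerp {noun}; 10:siskseerp {noun}.
Position 1: noun is ruled out by rule 1; that leaves verb.
Position 2: verb is ruled out by rule 5; that leaves noun.
Position 3: preposition is ruled out by rule 3; that leaves noun.
Position 4: preposition is ruled out by rule 4; that leaves noun.
Position 5: preposition is ruled out by rule 4; that leaves verb.
The only consistent sequence is: verb noun noun noun verb verb verb verb noun noun.
Check: rule 1 ok; rule 2 ok; rule 3 ok; rule 4 ok; rule 5 ok.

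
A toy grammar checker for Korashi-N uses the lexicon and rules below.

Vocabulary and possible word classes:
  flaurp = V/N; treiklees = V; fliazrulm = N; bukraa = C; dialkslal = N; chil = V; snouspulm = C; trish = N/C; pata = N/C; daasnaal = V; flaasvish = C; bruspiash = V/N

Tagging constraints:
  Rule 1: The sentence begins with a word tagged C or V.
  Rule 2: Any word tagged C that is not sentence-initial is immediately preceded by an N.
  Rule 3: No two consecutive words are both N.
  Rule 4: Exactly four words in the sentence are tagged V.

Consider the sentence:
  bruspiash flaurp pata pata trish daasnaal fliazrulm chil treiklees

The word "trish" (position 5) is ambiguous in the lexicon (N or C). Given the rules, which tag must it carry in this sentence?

Candidates per position — 1:bruspiash {V,N}; 2:flaurp {V,N}; 3:pata {N,C}; 4:pata {N,C}; 5:trish {N,C}; 6:daasnaal {V}; 7:fliazrulm {N}; 8:chil {V}; 9:treiklees {V}.
If word 1 were N, no tagging could satisfy rule 1; so word 1 is V.
If word 2 were V, no tagging could satisfy rule 4; so word 2 is N.
If word 3 were N, no tagging could satisfy rule 3; so word 3 is C.
If word 4 were C, no tagging could satisfy rule 2; so word 4 is N.
If word 5 were N, no tagging could satisfy rule 3; so word 5 is C.
So the tagging must be: V N C N C V N V V.
Check: rule 1 satisfied; rule 2 satisfied; rule 3 satisfied; rule 4 satisfied.

C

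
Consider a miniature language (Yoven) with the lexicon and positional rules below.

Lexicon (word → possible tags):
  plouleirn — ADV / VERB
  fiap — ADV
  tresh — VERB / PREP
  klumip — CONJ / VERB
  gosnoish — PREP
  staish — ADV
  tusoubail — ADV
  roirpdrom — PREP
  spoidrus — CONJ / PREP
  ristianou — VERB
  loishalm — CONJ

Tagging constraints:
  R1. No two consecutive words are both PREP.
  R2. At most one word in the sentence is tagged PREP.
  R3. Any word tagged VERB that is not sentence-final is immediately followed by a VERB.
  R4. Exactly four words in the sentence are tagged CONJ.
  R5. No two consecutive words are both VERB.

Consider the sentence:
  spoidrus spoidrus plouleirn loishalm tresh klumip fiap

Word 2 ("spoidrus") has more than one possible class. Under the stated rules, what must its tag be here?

CONJ

Candidates per position — 1:spoidrus {CONJ,PREP}; 2:spoidrus {CONJ,PREP}; 3:plouleirn {ADV,VERB}; 4:loishalm {CONJ}; 5:tresh {VERB,PREP}; 6:klumip {CONJ,VERB}; 7:fiap {ADV}.
At position 1, choosing PREP makes rule 4 impossible to satisfy; hence CONJ.
At position 2, choosing PREP makes rule 4 impossible to satisfy; hence CONJ.
At position 3, choosing VERB makes rule 3 impossible to satisfy; hence ADV.
At position 5, choosing VERB makes rule 3 impossible to satisfy; hence PREP.
At position 6, choosing VERB makes rule 3 impossible to satisfy; hence CONJ.
The only consistent sequence is: CONJ CONJ ADV CONJ PREP CONJ ADV.
Checking: rule 1 ✓; rule 2 ✓; rule 3 ✓; rule 4 ✓; rule 5 ✓.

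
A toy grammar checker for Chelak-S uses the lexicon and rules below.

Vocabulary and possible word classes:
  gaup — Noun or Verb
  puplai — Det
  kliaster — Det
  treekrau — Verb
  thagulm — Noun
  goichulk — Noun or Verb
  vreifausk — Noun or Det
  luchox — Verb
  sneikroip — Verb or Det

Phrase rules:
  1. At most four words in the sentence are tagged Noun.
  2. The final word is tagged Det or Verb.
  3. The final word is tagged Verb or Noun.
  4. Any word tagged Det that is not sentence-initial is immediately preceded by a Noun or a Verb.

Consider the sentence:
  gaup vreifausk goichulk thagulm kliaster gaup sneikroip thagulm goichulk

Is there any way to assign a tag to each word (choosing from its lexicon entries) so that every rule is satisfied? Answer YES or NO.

YES

Candidates per position — 1:gaup {Noun,Verb}; 2:vreifausk {Noun,Det}; 3:goichulk {Noun,Verb}; 4:thagulm {Noun}; 5:kliaster {Det}; 6:gaup {Noun,Verb}; 7:sneikroip {Verb,Det}; 8:thagulm {Noun}; 9:goichulk {Noun,Verb}.
One satisfying assignment: Verb Noun Verb Noun Det Verb Verb Noun Verb.
Verifying each rule — rule 1 ✓; rule 2 ✓; rule 3 ✓; rule 4 ✓.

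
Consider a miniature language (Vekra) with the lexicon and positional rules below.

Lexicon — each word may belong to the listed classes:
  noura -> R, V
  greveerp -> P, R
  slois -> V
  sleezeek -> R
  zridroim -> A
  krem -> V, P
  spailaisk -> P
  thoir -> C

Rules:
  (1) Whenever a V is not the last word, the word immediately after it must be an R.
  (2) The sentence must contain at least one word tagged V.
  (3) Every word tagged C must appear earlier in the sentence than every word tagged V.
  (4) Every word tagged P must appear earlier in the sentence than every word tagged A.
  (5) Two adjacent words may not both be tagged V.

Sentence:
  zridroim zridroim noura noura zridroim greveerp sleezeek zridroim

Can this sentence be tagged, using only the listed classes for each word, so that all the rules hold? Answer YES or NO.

Candidates per position — 1:zridroim {A}; 2:zridroim {A}; 3:noura {R,V}; 4:noura {R,V}; 5:zridroim {A}; 6:greveerp {P,R}; 7:sleezeek {R}; 8:zridroim {A}.
One satisfying assignment: A A V R A R R A.
Check: rule 1 satisfied; rule 2 satisfied; rule 3 satisfied; rule 4 satisfied; rule 5 satisfied.

YES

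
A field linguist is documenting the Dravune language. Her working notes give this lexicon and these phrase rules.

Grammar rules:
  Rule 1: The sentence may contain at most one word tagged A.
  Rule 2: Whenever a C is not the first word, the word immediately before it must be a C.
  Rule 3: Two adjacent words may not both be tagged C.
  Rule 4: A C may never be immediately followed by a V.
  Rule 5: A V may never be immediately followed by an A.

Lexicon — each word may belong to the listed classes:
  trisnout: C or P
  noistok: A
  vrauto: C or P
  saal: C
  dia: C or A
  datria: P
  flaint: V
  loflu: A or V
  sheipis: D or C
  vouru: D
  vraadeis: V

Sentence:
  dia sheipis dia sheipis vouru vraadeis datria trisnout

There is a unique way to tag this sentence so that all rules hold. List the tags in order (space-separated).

C D A D D V P P

Candidates per position — 1:dia {C,A}; 2:sheipis {D,C}; 3:dia {C,A}; 4:sheipis {D,C}; 5:vouru {D}; 6:vraadeis {V}; 7:datria {P}; 8:trisnout {C,P}.
Position 8: tagging it C would leave rule 2 unsatisfiable, so it must be P.
The remaining ambiguous positions (1, 2, 3, 4) are resolved jointly — only one combination satisfies every rule.
That leaves exactly one tagging: C D A D D V P P.
Rule-by-rule: rule 1 satisfied; rule 2 satisfied; rule 3 satisfied; rule 4 satisfied; rule 5 satisfied.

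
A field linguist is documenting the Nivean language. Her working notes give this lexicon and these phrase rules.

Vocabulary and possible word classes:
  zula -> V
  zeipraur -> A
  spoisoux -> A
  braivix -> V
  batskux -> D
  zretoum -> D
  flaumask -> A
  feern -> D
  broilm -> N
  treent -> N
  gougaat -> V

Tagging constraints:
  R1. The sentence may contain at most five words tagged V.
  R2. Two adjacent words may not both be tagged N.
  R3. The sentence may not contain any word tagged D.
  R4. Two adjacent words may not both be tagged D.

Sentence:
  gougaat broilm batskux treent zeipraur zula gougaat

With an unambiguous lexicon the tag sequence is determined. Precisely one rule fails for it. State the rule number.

Fixed tagging: V N D N A V V.
Checking each rule: R1 ok, R2 ok, R3 fails, R4 ok.
Only rule 3 fails.

3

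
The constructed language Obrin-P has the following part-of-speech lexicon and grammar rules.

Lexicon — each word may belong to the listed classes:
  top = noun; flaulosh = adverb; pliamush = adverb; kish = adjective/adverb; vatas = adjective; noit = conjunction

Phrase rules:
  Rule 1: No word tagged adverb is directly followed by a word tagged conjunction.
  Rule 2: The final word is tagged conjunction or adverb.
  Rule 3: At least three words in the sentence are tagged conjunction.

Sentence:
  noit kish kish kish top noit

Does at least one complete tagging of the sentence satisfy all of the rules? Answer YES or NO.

Candidates per position — 1:noit {conjunction}; 2:kish {adjective,adverb}; 3:kish {adjective,adverb}; 4:kish {adjective,adverb}; 5:top {noun}; 6:noit {conjunction}.
Rule 3 cannot be satisfied by any choice of tags from the lexicon.
So there is no consistent tagging.

NO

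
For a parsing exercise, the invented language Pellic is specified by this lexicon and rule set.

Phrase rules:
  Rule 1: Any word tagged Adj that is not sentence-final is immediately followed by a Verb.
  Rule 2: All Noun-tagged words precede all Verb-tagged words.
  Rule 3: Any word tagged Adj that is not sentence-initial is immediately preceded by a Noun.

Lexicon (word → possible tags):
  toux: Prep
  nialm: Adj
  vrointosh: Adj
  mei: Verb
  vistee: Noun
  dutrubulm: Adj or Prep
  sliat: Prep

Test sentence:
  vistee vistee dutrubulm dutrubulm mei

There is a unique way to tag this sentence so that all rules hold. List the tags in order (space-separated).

Noun Noun Prep Prep Verb

Candidates per position — 1:vistee {Noun}; 2:vistee {Noun}; 3:dutrubulm {Adj,Prep}; 4:dutrubulm {Adj,Prep}; 5:mei {Verb}.
Position 3: Adj is ruled out by rule 1; that leaves Prep.
Position 4: Adj is ruled out by rule 3; that leaves Prep.
The only consistent sequence is: Noun Noun Prep Prep Verb.
Checking: rule 1 holds; rule 2 holds; rule 3 holds.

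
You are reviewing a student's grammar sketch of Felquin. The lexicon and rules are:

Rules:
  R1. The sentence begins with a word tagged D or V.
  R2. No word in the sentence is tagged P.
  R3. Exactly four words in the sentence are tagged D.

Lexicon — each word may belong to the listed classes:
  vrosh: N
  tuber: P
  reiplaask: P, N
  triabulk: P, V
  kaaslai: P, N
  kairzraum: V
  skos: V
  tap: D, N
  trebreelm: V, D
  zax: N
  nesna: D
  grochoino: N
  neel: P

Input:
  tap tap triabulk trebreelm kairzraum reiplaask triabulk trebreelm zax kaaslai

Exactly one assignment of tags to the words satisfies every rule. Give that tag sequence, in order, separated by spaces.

Candidates per position — 1:tap {D,N}; 2:tap {D,N}; 3:triabulk {P,V}; 4:trebreelm {V,D}; 5:kairzraum {V}; 6:reiplaask {P,N}; 7:triabulk {P,V}; 8:trebreelm {V,D}; 9:zax {N}; 10:kaaslai {P,N}.
Word 1 cannot be N — rule 1 would then fail for every completion. It is D.
Word 2 cannot be N — rule 3 would then fail for every completion. It is D.
Word 3 cannot be P — rule 2 would then fail for every completion. It is V.
Word 4 cannot be V — rule 3 would then fail for every completion. It is D.
Word 6 cannot be P — rule 2 would then fail for every completion. It is N.
Word 7 cannot be P — rule 2 would then fail for every completion. It is V.
Word 8 cannot be V — rule 3 would then fail for every completion. It is D.
Word 10 cannot be P — rule 2 would then fail for every completion. It is N.
That leaves exactly one tagging: D D V D V N V D N N.
Rule-by-rule: rule 1 holds; rule 2 holds; rule 3 holds.

D D V D V N V D N N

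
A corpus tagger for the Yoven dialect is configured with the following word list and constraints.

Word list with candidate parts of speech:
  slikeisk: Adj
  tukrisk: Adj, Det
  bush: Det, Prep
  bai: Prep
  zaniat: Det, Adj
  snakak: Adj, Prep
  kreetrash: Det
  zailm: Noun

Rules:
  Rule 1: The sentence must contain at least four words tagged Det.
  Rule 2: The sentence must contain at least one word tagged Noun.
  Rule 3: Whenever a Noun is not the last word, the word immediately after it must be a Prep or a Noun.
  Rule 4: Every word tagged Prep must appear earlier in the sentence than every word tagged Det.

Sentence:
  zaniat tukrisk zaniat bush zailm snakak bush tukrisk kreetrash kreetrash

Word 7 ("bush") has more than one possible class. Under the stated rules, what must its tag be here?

Candidates per position — 1:zaniat {Det,Adj}; 2:tukrisk {Adj,Det}; 3:zaniat {Det,Adj}; 4:bush {Det,Prep}; 5:zailm {Noun}; 6:snakak {Adj,Prep}; 7:bush {Det,Prep}; 8:tukrisk {Adj,Det}; 9:kreetrash {Det}; 10:kreetrash {Det}.
At position 6, choosing Adj makes rule 3 impossible to satisfy; hence Prep.
At position 1, choosing Det makes rule 4 impossible to satisfy; hence Adj.
At position 2, choosing Det makes rule 4 impossible to satisfy; hence Adj.
At position 3, choosing Det makes rule 4 impossible to satisfy; hence Adj.
At position 4, choosing Det makes rule 4 impossible to satisfy; hence Prep.
At position 7, choosing Prep makes rule 1 impossible to satisfy; hence Det.
At position 8, choosing Adj makes rule 1 impossible to satisfy; hence Det.
That leaves exactly one tagging: Adj Adj Adj Prep Noun Prep Det Det Det Det.
Rule-by-rule: rule 1 ✓; rule 2 ✓; rule 3 ✓; rule 4 ✓.

Det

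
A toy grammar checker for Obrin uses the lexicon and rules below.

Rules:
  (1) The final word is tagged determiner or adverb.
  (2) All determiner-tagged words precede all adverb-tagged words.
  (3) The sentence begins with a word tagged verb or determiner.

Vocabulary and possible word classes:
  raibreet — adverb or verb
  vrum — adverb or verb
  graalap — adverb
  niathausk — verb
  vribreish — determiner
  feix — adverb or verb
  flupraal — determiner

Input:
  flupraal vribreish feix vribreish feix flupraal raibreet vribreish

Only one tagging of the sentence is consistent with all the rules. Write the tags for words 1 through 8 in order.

determiner determiner verb determiner verb determiner verb determiner

Candidates per position — 1:flupraal {determiner}; 2:vribreish {determiner}; 3:feix {adverb,verb}; 4:vribreish {determiner}; 5:feix {adverb,verb}; 6:flupraal {determiner}; 7:raibreet {adverb,verb}; 8:vribreish {determiner}.
Word 3 cannot be adverb — rule 2 would then fail for every completion. It is verb.
Word 5 cannot be adverb — rule 2 would then fail for every completion. It is verb.
Word 7 cannot be adverb — rule 2 would then fail for every completion. It is verb.
The unique satisfying tagging is: determiner determiner verb determiner verb determiner verb determiner.
Rule-by-rule: rule 1 ✓; rule 2 ✓; rule 3 ✓.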